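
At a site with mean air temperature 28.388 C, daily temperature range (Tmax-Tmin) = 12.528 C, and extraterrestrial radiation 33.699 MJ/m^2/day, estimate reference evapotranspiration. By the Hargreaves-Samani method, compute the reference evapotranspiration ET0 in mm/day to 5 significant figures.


Approach: apply the Hargreaves-Samani method, ET0 = 0.0023*(Tmean+17.8)*sqrt(Tmax-Tmin)*0.408*Ra.
ET0 = 0.0023*(28.388+17.8)*sqrt(12.528)*0.408*33.699 = 5.1698 mm/day
Therefore the reference evapotranspiration ET0 = 5.1698 mm/day.


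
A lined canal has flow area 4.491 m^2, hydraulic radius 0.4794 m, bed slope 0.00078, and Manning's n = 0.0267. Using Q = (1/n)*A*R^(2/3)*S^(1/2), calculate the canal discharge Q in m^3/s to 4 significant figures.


Q = (1/0.0267) * 4.491 * 0.4794^(2/3) * 0.00078^(1/2) = 2.877 m^3/s
Therefore the canal discharge Q = 2.877 m^3/s.


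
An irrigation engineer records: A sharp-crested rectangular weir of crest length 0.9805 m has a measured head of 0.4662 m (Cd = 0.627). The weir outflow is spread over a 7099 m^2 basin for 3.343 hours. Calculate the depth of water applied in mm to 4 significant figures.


Approach: apply the rectangular weir equation with a volume-to-depth conversion, Q = (2/3)*Cd*L*sqrt(2g)*H^1.5; d = Q*t/A * 1000.
Step 1 — weir discharge:
  Q = (2/3)*0.627*0.9805*sqrt(2*9.81)*0.4662^1.5 = 0.577872 m^3/s
Step 2 — volume: V = 0.577872 * 3.343*3600 = 6954.58 m^3
Step 3 — depth: d = V/A * 1000 = 6954.58/7099 * 1000 = 979.7 mm
Therefore the depth of water applied = 979.7 mm.


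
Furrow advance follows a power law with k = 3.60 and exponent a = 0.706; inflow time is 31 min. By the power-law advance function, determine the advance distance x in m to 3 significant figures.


Approach: apply the power-law advance function, x = k*t^a.
x = 3.60 * 31^0.706 = 40.7 m
Therefore the advance distance x = 40.7 m.


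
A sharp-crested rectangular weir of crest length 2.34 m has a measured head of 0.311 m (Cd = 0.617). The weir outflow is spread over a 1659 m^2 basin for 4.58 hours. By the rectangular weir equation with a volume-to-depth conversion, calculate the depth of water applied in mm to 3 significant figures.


Approach: apply the rectangular weir equation with a volume-to-depth conversion, Q = (2/3)*Cd*L*sqrt(2g)*H^1.5; d = Q*t/A * 1000.
Step 1 — weir discharge:
  Q = (2/3)*0.617*2.34*sqrt(2*9.81)*0.311^1.5 = 0.73943 m^3/s
Step 2 — volume: V = 0.73943 * 4.58*3600 = 12192 m^3
Step 3 — depth: d = V/A * 1000 = 12192/1659 * 1000 = 7350 mm
Therefore the depth of water applied = 7350 mm.


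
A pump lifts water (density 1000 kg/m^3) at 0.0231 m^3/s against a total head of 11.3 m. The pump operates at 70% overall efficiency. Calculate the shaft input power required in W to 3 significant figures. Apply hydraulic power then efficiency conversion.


Approach: apply hydraulic power then efficiency conversion, P = rho*g*Q*H; P_in = P/eta.
Step 1 — hydraulic power (P = rho*g*Q*H):
  P = 1000 * 9.81 * 0.0231 * 11.3 = 2560.7 W
Step 2 — input power: P_in = P/eta = 2560.7 / 0.7 = 3660 W
Therefore the shaft input power required = 3660 W.


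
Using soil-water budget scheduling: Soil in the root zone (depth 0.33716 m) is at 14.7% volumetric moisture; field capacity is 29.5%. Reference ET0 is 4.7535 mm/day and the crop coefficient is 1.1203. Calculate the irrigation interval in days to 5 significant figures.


Approach: apply soil-water budget scheduling, SMD = (FC-theta)/100*depth*1000; ETc = ET0*Kc; interval = SMD/ETc.
Step 1 — soil moisture deficit:
  SMD = (29.5 - 14.7)/100 * 0.33716 * 1000 = 49.89968 mm
Step 2 — daily crop ET (ETc = ET0*Kc):
  ETc = 4.7535 * 1.1203 = 5.325346 mm/day
Step 3 — irrigation interval (SMD/ETc):
  interval = 49.89968 / 5.325346 = 9.3702 days
Therefore the irrigation interval = 9.3702 days.


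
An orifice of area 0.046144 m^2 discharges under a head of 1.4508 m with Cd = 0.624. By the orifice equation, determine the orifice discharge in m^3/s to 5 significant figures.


Approach: apply the orifice equation, Q = Cd*A*sqrt(2*g*h).
Q = 0.624 * 0.046144 * sqrt(2*9.81*1.4508) = 0.15362 m^3/s
Therefore the orifice discharge = 0.15362 m^3/s.


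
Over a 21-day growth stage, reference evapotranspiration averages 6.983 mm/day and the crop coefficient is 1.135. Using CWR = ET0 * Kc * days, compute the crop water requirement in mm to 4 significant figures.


CWR = 6.983 * 1.135 * 21 = 166.4 mm
Therefore the crop water requirement = 166.4 mm.


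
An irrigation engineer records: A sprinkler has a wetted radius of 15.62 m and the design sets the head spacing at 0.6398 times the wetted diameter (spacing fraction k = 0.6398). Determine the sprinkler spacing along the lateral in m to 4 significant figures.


Approach: apply the sprinkler spacing rule (spacing as a fraction of wetted diameter), S = k*(2*R).
S = 0.6398 * (2 * 15.62) = 19.99 m
Therefore the sprinkler spacing along the lateral = 19.99 m.


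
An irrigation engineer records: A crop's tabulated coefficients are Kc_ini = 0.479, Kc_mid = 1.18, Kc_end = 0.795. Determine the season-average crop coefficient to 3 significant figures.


Approach: apply a simple seasonal average, Kc_avg = (Kc_ini + Kc_mid + Kc_end)/3.
Kc_avg = (0.479 + 1.18 + 0.795)/3 = 0.818
Therefore the season-average crop coefficient = 0.818.


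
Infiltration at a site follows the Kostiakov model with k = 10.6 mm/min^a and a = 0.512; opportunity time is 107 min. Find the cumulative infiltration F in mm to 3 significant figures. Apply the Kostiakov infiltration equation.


Approach: apply the Kostiakov infiltration equation, F = k*t^a.
F = 10.6 * 107^0.512 = 116 mm
Therefore the cumulative infiltration F = 116 mm.


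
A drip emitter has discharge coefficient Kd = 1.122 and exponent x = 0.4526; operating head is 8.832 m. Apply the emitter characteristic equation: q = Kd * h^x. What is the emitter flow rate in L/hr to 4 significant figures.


q = 1.122 * 8.832^0.4526 = 3.007 L/hr
Therefore the emitter flow rate = 3.007 L/hr.


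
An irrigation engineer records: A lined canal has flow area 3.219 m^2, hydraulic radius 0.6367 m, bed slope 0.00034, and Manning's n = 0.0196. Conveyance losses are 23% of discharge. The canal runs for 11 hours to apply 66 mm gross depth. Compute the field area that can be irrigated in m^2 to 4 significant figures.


Approach: apply Manning's equation with a conveyance and depth budget, Q = (1/n)*A*R^(2/3)*S^(1/2); Q_field = Q*(1-loss); Area = Q_field*t/(d/1000).
Step 1 — canal discharge (Manning's equation):
  Q = (1/0.0196) * 3.219 * 0.6367^(2/3) * 0.00034^(1/2) = 2.24127 m^3/s
Step 2 — delivered flow: Q_field = 2.24127*(1 - 23/100) = 1.72578 m^3/s
Step 3 — volume delivered: V = 1.72578 * 11*3600 = 68340.8 m^3
Step 4 — area served: A = V / (depth/1000) = 68340.8 / 0.066 = 1035000 m^2
Therefore the field area that can be irrigated = 1035000 m^2.


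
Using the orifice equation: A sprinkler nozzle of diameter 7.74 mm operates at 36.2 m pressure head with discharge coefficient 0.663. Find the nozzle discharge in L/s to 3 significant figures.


Approach: apply the orifice equation, Q = Cd*A*sqrt(2*g*h), A = pi*(d/2)^2.
A = pi*(7.74e-3/2)^2 = 4.7051e-05 m^2
Q = 0.663 * 4.7051e-05 * sqrt(2*9.81*36.2) * 1000 = 0.831 L/s
Therefore the nozzle discharge = 0.831 L/s.


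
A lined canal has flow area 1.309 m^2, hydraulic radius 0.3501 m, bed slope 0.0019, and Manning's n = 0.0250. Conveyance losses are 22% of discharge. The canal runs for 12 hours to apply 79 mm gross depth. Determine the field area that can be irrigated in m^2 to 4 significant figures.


Approach: apply Manning's equation with a conveyance and depth budget, Q = (1/n)*A*R^(2/3)*S^(1/2); Q_field = Q*(1-loss); Area = Q_field*t/(d/1000).
Step 1 — canal discharge (Manning's equation):
  Q = (1/0.0250) * 1.309 * 0.3501^(2/3) * 0.0019^(1/2) = 1.13372 m^3/s
Step 2 — delivered flow: Q_field = 1.13372*(1 - 22/100) = 0.884299 m^3/s
Step 3 — volume delivered: V = 0.884299 * 12*3600 = 38201.7 m^3
Step 4 — area served: A = V / (depth/1000) = 38201.7 / 0.079 = 483600 m^2
Therefore the field area that can be irrigated = 483600 m^2.


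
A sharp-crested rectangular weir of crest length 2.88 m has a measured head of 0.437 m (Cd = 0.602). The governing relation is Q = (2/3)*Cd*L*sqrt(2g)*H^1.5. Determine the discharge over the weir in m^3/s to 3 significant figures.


Q = (2/3)*0.602*2.88*sqrt(2*9.81)*0.437^1.5 = 1.48 m^3/s
Therefore the discharge over the weir = 1.48 m^3/s.


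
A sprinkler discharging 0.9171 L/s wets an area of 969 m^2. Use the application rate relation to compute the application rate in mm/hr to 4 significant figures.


Approach: apply the application rate relation, rate = (Q/A)*3600.
rate = (0.9171 / 969) * 3600 = 3.407 mm/hr
Therefore the application rate = 3.407 mm/hr.


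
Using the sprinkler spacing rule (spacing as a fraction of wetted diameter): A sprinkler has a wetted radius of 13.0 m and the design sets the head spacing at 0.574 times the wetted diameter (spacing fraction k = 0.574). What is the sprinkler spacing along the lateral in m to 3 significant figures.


Approach: apply the sprinkler spacing rule (spacing as a fraction of wetted diameter), S = k*(2*R).
S = 0.574 * (2 * 13.0) = 14.9 m
Therefore the sprinkler spacing along the lateral = 14.9 m.


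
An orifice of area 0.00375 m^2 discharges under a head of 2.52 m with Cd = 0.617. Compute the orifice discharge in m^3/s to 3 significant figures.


Approach: apply the orifice equation, Q = Cd*A*sqrt(2*g*h).
Q = 0.617 * 0.00375 * sqrt(2*9.81*2.52) = 0.0163 m^3/s
Therefore the orifice discharge = 0.0163 m^3/s.


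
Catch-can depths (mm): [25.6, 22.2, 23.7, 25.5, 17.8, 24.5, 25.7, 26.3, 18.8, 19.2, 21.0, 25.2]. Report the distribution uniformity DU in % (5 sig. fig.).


Approach: apply the low-quarter distribution uniformity, DU = (mean of lowest quarter of readings / overall mean)*100.
sorted lowest 3 of 12: [17.8, 18.8, 19.2] -> mean = 18.60000 mm
overall mean = 22.95833 mm
DU = (18.60000/22.95833)*100 = 81.016 %
Therefore the distribution uniformity DU = 81.016 %.


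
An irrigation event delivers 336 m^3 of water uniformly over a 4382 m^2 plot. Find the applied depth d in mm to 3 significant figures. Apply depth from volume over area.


Approach: apply depth from volume over area, d = (V/A)*1000.
d = (336 / 4382) * 1000 = 76.7 mm
Therefore the applied depth d = 76.7 mm.


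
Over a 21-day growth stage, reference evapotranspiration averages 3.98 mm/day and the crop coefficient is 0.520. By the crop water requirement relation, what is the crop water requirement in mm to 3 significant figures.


Approach: apply the crop water requirement relation, CWR = ET0 * Kc * days.
CWR = 3.98 * 0.520 * 21 = 43.5 mm
Therefore the crop water requirement = 43.5 mm.


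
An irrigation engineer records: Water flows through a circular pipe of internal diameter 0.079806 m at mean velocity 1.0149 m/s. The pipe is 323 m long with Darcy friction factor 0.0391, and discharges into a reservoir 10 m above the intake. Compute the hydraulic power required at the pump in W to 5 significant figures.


Approach: apply continuity + Darcy-Weisbach + hydraulic power, Q = A*v; hf = f*(L/D)*(v^2/(2g)); H = static + hf; P = rho*g*Q*H.
Step 1 — flow rate (continuity, Q = A*v):
  A = pi*(0.079806/2)^2 = 0.005002199 m^2
  Q = 0.005002199 * 1.0149 = 0.005076732 m^3/s
Step 2 — friction head loss (Darcy-Weisbach):
  hf = 0.0391 * (323/0.079806) * (1.0149^2 / (2*9.81))
  hf = 8.307900 m
Step 3 — total head: H = 10 + 8.307900 = 18.30790 m
Step 4 — hydraulic power (P = rho*g*Q*H):
  P = 1000 * 9.81 * 0.005076732 * 18.30790 = 911.78 W
Therefore the hydraulic power required at the pump = 911.78 W.


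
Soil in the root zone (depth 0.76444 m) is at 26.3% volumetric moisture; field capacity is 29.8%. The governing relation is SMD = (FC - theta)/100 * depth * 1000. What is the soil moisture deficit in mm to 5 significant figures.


SMD = (29.8 - 26.3)/100 * 0.76444 * 1000 = 26.755 mm
Therefore the soil moisture deficit = 26.755 mm.


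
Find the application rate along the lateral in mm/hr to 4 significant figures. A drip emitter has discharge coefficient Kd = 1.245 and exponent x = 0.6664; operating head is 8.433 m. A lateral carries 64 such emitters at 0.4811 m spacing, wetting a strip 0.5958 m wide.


Approach: apply the emitter equation with a lateral mass balance, q = Kd*h^x; Q = n*q; rate = Q/(n*spacing*width).
Step 1 — single emitter flow (q = Kd*h^x):
  q = 1.245 * 8.433^0.6664 = 5.15518 L/hr
Step 2 — total lateral flow: Q = 64 * 5.15518 = 329.932 L/hr
Step 3 — wetted area: A = 64 * 0.4811 * 0.5958 = 18.3449 m^2
Step 4 — application rate: Q/A = 329.932/18.3449 = 17.98 mm/hr
Therefore the application rate along the lateral = 17.98 mm/hr.


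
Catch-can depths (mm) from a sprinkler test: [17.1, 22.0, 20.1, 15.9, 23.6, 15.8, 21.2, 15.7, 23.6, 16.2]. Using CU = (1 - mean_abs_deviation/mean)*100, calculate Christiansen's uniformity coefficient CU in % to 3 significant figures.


mean = 19.120 mm
mean |d_i - mean| = 2.9800 mm
CU = (1 - 2.9800/19.120)*100 = 84.4 %
Therefore Christiansen's uniformity coefficient CU = 84.4 %.


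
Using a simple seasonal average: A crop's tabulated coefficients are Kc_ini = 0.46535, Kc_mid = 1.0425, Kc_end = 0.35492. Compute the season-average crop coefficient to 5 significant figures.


Approach: apply a simple seasonal average, Kc_avg = (Kc_ini + Kc_mid + Kc_end)/3.
Kc_avg = (0.46535 + 1.0425 + 0.35492)/3 = 0.62092
Therefore the season-average crop coefficient = 0.62092.


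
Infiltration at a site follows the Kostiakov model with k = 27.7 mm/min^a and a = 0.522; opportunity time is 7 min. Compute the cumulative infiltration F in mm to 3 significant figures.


Approach: apply the Kostiakov infiltration equation, F = k*t^a.
F = 27.7 * 7^0.522 = 76.5 mm
Therefore the cumulative infiltration F = 76.5 mm.


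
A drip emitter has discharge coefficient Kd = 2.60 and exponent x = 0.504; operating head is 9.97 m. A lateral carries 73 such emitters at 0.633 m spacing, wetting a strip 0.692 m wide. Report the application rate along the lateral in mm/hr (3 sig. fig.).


Approach: apply the emitter equation with a lateral mass balance, q = Kd*h^x; Q = n*q; rate = Q/(n*spacing*width).
Step 1 — single emitter flow (q = Kd*h^x):
  q = 2.60 * 9.97^0.504 = 8.2854 L/hr
Step 2 — total lateral flow: Q = 73 * 8.2854 = 604.84 L/hr
Step 3 — wetted area: A = 73 * 0.633 * 0.692 = 31.977 m^2
Step 4 — application rate: Q/A = 604.84/31.977 = 18.9 mm/hr
Therefore the application rate along the lateral = 18.9 mm/hr.


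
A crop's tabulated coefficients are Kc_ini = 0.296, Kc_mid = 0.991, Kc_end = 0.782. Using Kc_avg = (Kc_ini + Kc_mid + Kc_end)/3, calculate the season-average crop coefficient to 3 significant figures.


Kc_avg = (0.296 + 0.991 + 0.782)/3 = 0.690
Therefore the season-average crop coefficient = 0.690.


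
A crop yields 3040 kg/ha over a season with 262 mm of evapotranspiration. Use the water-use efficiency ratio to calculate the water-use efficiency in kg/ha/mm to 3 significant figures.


Approach: apply the water-use efficiency ratio, WUE = yield/ET.
WUE = 3040 / 262 = 11.6 kg/ha/mm
Therefore the water-use efficiency = 11.6 kg/ha/mm.


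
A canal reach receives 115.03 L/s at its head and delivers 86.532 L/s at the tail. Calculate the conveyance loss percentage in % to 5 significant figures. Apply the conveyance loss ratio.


Approach: apply the conveyance loss ratio, loss% = ((Q_head - Q_tail)/Q_head)*100.
loss = ((115.03 - 86.532)/115.03)*100 = 24.774 %
Therefore the conveyance loss percentage = 24.774 %.


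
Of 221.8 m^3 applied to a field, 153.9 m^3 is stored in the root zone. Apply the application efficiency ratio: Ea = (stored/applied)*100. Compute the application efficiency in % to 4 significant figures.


Ea = (153.9/221.8)*100 = 69.39 %
Therefore the application efficiency = 69.39 %.


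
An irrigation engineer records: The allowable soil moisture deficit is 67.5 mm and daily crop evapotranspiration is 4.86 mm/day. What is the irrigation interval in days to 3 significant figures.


Approach: apply the irrigation interval relation, interval = SMD / ETc.
interval = 67.5 / 4.86 = 13.9 days
Therefore the irrigation interval = 13.9 days.


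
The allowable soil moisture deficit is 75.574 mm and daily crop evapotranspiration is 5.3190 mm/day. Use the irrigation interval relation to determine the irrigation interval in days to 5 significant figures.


Approach: apply the irrigation interval relation, interval = SMD / ETc.
interval = 75.574 / 5.3190 = 14.208 days
Therefore the irrigation interval = 14.208 days.


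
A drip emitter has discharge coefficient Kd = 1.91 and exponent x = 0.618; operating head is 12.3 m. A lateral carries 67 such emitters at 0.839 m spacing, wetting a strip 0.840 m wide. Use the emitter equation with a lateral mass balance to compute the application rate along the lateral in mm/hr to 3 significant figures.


Approach: apply the emitter equation with a lateral mass balance, q = Kd*h^x; Q = n*q; rate = Q/(n*spacing*width).
Step 1 — single emitter flow (q = Kd*h^x):
  q = 1.91 * 12.3^0.618 = 9.0073 L/hr
Step 2 — total lateral flow: Q = 67 * 9.0073 = 603.49 L/hr
Step 3 — wetted area: A = 67 * 0.839 * 0.840 = 47.219 m^2
Step 4 — application rate: Q/A = 603.49/47.219 = 12.8 mm/hr
Therefore the application rate along the lateral = 12.8 mm/hr.


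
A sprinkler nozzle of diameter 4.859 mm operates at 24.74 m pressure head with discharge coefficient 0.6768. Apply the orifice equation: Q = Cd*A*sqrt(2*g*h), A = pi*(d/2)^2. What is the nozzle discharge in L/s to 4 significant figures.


A = pi*(4.859e-3/2)^2 = 1.85432e-05 m^2
Q = 0.6768 * 1.85432e-05 * sqrt(2*9.81*24.74) * 1000 = 0.2765 L/s
Therefore the nozzle discharge = 0.2765 L/s.


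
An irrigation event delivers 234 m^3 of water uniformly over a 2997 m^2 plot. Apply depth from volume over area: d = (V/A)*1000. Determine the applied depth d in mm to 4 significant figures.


d = (234 / 2997) * 1000 = 78.08 mm
Therefore the applied depth d = 78.08 mm.


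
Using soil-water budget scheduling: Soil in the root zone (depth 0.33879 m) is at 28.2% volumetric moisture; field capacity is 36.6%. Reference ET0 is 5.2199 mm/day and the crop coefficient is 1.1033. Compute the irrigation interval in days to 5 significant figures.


Approach: apply soil-water budget scheduling, SMD = (FC-theta)/100*depth*1000; ETc = ET0*Kc; interval = SMD/ETc.
Step 1 — soil moisture deficit:
  SMD = (36.6 - 28.2)/100 * 0.33879 * 1000 = 28.45836 mm
Step 2 — daily crop ET (ETc = ET0*Kc):
  ETc = 5.2199 * 1.1033 = 5.759116 mm/day
Step 3 — irrigation interval (SMD/ETc):
  interval = 28.45836 / 5.759116 = 4.9414 days
Therefore the irrigation interval = 4.9414 days.


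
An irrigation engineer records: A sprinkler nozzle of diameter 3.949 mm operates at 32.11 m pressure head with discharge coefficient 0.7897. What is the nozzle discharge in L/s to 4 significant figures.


Approach: apply the orifice equation, Q = Cd*A*sqrt(2*g*h), A = pi*(d/2)^2.
A = pi*(3.949e-3/2)^2 = 1.22480e-05 m^2
Q = 0.7897 * 1.22480e-05 * sqrt(2*9.81*32.11) * 1000 = 0.2428 L/s
Therefore the nozzle discharge = 0.2428 L/s.


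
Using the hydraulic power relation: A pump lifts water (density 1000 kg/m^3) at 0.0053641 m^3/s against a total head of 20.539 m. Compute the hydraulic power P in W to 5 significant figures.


Approach: apply the hydraulic power relation, P = rho*g*Q*H.
P = 1000 * 9.81 * 0.0053641 * 20.539 = 1080.8 W
Therefore the hydraulic power P = 1080.8 W.


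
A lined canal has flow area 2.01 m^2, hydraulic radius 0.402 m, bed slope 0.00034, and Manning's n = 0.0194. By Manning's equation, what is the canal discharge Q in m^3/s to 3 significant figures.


Approach: apply Manning's equation, Q = (1/n)*A*R^(2/3)*S^(1/2).
Q = (1/0.0194) * 2.01 * 0.402^(2/3) * 0.00034^(1/2) = 1.04 m^3/s
Therefore the canal discharge Q = 1.04 m^3/s.


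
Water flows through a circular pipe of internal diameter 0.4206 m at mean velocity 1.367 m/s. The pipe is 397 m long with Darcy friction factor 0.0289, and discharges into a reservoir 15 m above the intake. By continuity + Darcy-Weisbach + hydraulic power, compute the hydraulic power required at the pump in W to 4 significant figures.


Approach: apply continuity + Darcy-Weisbach + hydraulic power, Q = A*v; hf = f*(L/D)*(v^2/(2g)); H = static + hf; P = rho*g*Q*H.
Step 1 — flow rate (continuity, Q = A*v):
  A = pi*(0.4206/2)^2 = 0.138940 m^2
  Q = 0.138940 * 1.367 = 0.189931 m^3/s
Step 2 — friction head loss (Darcy-Weisbach):
  hf = 0.0289 * (397/0.4206) * (1.367^2 / (2*9.81))
  hf = 2.59811 m
Step 3 — total head: H = 15 + 2.59811 = 17.5981 m
Step 4 — hydraulic power (P = rho*g*Q*H):
  P = 1000 * 9.81 * 0.189931 * 17.5981 = 32790 W
Therefore the hydraulic power required at the pump = 32790 W.


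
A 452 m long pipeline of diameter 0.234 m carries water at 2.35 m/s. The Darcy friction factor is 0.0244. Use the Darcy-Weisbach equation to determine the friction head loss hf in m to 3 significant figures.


Approach: apply the Darcy-Weisbach equation, hf = f*(L/D)*(v^2/(2g)).
hf = 0.0244 * (452/0.234) * (2.35^2 / (2*9.81))
hf = 13.3 m
Therefore the friction head loss hf = 13.3 m.


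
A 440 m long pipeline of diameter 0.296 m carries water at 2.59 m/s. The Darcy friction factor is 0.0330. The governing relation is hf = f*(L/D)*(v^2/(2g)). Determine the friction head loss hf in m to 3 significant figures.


hf = 0.0330 * (440/0.296) * (2.59^2 / (2*9.81))
hf = 16.8 m
Therefore the friction head loss hf = 16.8 m.


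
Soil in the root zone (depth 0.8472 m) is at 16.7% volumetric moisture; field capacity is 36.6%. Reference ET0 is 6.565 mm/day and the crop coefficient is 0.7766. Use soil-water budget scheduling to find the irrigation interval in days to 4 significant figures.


Approach: apply soil-water budget scheduling, SMD = (FC-theta)/100*depth*1000; ETc = ET0*Kc; interval = SMD/ETc.
Step 1 — soil moisture deficit:
  SMD = (36.6 - 16.7)/100 * 0.8472 * 1000 = 168.593 mm
Step 2 — daily crop ET (ETc = ET0*Kc):
  ETc = 6.565 * 0.7766 = 5.09838 mm/day
Step 3 — irrigation interval (SMD/ETc):
  interval = 168.593 / 5.09838 = 33.07 days
Therefore the irrigation interval = 33.07 days.


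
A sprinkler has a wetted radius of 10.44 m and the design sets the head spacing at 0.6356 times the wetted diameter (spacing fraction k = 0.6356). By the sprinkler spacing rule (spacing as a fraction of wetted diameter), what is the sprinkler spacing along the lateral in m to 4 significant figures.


Approach: apply the sprinkler spacing rule (spacing as a fraction of wetted diameter), S = k*(2*R).
S = 0.6356 * (2 * 10.44) = 13.27 m
Therefore the sprinkler spacing along the lateral = 13.27 m.


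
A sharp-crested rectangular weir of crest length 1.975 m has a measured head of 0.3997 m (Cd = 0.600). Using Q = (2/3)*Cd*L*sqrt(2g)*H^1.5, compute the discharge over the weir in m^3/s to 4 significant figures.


Q = (2/3)*0.600*1.975*sqrt(2*9.81)*0.3997^1.5 = 0.8843 m^3/s
Therefore the discharge over the weir = 0.8843 m^3/s.


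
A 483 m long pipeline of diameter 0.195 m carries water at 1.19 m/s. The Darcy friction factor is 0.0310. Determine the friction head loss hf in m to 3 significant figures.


Approach: apply the Darcy-Weisbach equation, hf = f*(L/D)*(v^2/(2g)).
hf = 0.0310 * (483/0.195) * (1.19^2 / (2*9.81))
hf = 5.54 m
Therefore the friction head loss hf = 5.54 m.


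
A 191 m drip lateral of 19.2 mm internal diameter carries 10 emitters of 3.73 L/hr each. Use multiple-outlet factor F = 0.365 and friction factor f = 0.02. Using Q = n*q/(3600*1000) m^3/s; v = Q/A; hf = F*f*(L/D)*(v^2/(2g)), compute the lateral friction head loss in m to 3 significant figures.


Q = 10*3.73/(3600*1000) = 1.0361e-05 m^3/s
A = pi*(19.2e-3/2)^2 = 2.8953e-04 m^2, so v = Q/A = 0.035786 m/s
hf = 0.365*0.02*(191/0.0192)*(0.035786^2/(2*9.81)) = 0.00474 m
Therefore the lateral friction head loss = 0.00474 m.


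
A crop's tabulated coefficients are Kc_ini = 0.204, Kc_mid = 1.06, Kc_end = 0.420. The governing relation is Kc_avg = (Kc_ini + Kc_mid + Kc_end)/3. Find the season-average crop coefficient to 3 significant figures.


Kc_avg = (0.204 + 1.06 + 0.420)/3 = 0.561
Therefore the season-average crop coefficient = 0.561.


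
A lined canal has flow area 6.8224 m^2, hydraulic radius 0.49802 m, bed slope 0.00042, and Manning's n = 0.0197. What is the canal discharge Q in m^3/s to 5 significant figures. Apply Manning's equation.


Approach: apply Manning's equation, Q = (1/n)*A*R^(2/3)*S^(1/2).
Q = (1/0.0197) * 6.8224 * 0.49802^(2/3) * 0.00042^(1/2) = 4.4592 m^3/s
Therefore the canal discharge Q = 4.4592 m^3/s.


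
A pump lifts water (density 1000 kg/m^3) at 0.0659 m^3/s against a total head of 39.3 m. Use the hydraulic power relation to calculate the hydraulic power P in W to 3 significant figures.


Approach: apply the hydraulic power relation, P = rho*g*Q*H.
P = 1000 * 9.81 * 0.0659 * 39.3 = 25400 W
Therefore the hydraulic power P = 25400 W.


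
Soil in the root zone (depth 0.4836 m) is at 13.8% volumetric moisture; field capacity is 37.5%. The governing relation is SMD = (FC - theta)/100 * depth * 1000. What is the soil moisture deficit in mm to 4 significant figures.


SMD = (37.5 - 13.8)/100 * 0.4836 * 1000 = 114.6 mm
Therefore the soil moisture deficit = 114.6 mm.


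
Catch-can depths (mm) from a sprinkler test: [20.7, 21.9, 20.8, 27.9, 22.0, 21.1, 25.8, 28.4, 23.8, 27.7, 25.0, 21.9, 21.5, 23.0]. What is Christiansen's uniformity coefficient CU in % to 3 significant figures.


Approach: apply Christiansen's uniformity coefficient, CU = (1 - mean_abs_deviation/mean)*100.
mean = 23.679 mm
mean |d_i - mean| = 2.3612 mm
CU = (1 - 2.3612/23.679)*100 = 90.0 %
Therefore Christiansen's uniformity coefficient CU = 90.0 %.


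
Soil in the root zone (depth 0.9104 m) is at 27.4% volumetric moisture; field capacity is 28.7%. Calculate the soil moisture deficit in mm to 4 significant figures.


Approach: apply the soil moisture deficit relation, SMD = (FC - theta)/100 * depth * 1000.
SMD = (28.7 - 27.4)/100 * 0.9104 * 1000 = 11.84 mm
Therefore the soil moisture deficit = 11.84 mm.


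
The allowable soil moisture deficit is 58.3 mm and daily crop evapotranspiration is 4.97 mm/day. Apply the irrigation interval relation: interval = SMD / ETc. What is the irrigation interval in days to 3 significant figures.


interval = 58.3 / 4.97 = 11.7 days
Therefore the irrigation interval = 11.7 days.


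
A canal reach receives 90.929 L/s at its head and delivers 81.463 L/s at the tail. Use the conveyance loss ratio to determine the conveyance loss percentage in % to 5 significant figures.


Approach: apply the conveyance loss ratio, loss% = ((Q_head - Q_tail)/Q_head)*100.
loss = ((90.929 - 81.463)/90.929)*100 = 10.410 %
Therefore the conveyance loss percentage = 10.410 %.


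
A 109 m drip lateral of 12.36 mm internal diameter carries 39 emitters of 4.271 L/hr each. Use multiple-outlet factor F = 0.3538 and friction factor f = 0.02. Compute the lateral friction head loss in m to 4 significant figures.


Approach: apply Darcy-Weisbach with the multiple-outlet F-factor, Q = n*q/(3600*1000) m^3/s; v = Q/A; hf = F*f*(L/D)*(v^2/(2g)).
Q = 39*4.271/(3600*1000) = 4.62692e-05 m^3/s
A = pi*(12.36e-3/2)^2 = 1.19985e-04 m^2, so v = Q/A = 0.385625 m/s
hf = 0.3538*0.02*(109/0.01236)*(0.385625^2/(2*9.81)) = 0.4730 m
Therefore the lateral friction head loss = 0.4730 m.


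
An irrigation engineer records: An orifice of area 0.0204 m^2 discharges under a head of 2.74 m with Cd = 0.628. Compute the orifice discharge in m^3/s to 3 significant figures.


Approach: apply the orifice equation, Q = Cd*A*sqrt(2*g*h).
Q = 0.628 * 0.0204 * sqrt(2*9.81*2.74) = 0.0939 m^3/s
Therefore the orifice discharge = 0.0939 m^3/s.


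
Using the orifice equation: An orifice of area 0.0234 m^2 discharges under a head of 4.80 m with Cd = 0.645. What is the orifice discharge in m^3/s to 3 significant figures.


Approach: apply the orifice equation, Q = Cd*A*sqrt(2*g*h).
Q = 0.645 * 0.0234 * sqrt(2*9.81*4.80) = 0.146 m^3/s
Therefore the orifice discharge = 0.146 m^3/s.


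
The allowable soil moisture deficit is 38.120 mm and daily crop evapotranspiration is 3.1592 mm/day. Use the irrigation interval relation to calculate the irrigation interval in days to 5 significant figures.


Approach: apply the irrigation interval relation, interval = SMD / ETc.
interval = 38.120 / 3.1592 = 12.066 days
Therefore the irrigation interval = 12.066 days.


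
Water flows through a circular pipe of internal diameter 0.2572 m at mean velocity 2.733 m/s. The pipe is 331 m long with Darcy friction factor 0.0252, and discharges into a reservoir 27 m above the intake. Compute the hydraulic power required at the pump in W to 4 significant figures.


Approach: apply continuity + Darcy-Weisbach + hydraulic power, Q = A*v; hf = f*(L/D)*(v^2/(2g)); H = static + hf; P = rho*g*Q*H.
Step 1 — flow rate (continuity, Q = A*v):
  A = pi*(0.2572/2)^2 = 0.0519555 m^2
  Q = 0.0519555 * 2.733 = 0.141994 m^3/s
Step 2 — friction head loss (Darcy-Weisbach):
  hf = 0.0252 * (331/0.2572) * (2.733^2 / (2*9.81))
  hf = 12.3463 m
Step 3 — total head: H = 27 + 12.3463 = 39.3463 m
Step 4 — hydraulic power (P = rho*g*Q*H):
  P = 1000 * 9.81 * 0.141994 * 39.3463 = 54810 W
Therefore the hydraulic power required at the pump = 54810 W.


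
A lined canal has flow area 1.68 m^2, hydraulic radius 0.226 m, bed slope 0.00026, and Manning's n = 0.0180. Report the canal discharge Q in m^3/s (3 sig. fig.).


Approach: apply Manning's equation, Q = (1/n)*A*R^(2/3)*S^(1/2).
Q = (1/0.0180) * 1.68 * 0.226^(2/3) * 0.00026^(1/2) = 0.558 m^3/s
Therefore the canal discharge Q = 0.558 m^3/s.


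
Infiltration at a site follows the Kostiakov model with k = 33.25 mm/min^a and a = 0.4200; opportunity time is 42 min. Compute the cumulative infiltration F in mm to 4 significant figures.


Approach: apply the Kostiakov infiltration equation, F = k*t^a.
F = 33.25 * 42^0.4200 = 159.8 mm
Therefore the cumulative infiltration F = 159.8 mm.


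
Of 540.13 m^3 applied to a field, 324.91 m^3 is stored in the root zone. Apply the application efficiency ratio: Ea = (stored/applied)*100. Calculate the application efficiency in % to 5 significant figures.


Ea = (324.91/540.13)*100 = 60.154 %
Therefore the application efficiency = 60.154 %.


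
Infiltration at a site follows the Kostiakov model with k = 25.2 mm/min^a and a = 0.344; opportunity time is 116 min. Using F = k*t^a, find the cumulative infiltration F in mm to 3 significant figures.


F = 25.2 * 116^0.344 = 129 mm
Therefore the cumulative infiltration F = 129 mm.


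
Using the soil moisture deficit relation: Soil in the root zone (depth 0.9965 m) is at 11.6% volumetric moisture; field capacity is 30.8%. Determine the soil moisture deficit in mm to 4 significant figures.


Approach: apply the soil moisture deficit relation, SMD = (FC - theta)/100 * depth * 1000.
SMD = (30.8 - 11.6)/100 * 0.9965 * 1000 = 191.3 mm
Therefore the soil moisture deficit = 191.3 mm.


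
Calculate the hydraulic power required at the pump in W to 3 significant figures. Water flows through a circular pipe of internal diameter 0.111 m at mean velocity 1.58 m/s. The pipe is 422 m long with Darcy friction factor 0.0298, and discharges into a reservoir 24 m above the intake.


Approach: apply continuity + Darcy-Weisbach + hydraulic power, Q = A*v; hf = f*(L/D)*(v^2/(2g)); H = static + hf; P = rho*g*Q*H.
Step 1 — flow rate (continuity, Q = A*v):
  A = pi*(0.111/2)^2 = 0.0096769 m^2
  Q = 0.0096769 * 1.58 = 0.015289 m^3/s
Step 2 — friction head loss (Darcy-Weisbach):
  hf = 0.0298 * (422/0.111) * (1.58^2 / (2*9.81))
  hf = 14.415 m
Step 3 — total head: H = 24 + 14.415 = 38.415 m
Step 4 — hydraulic power (P = rho*g*Q*H):
  P = 1000 * 9.81 * 0.015289 * 38.415 = 5760 W
Therefore the hydraulic power required at the pump = 5760 W.


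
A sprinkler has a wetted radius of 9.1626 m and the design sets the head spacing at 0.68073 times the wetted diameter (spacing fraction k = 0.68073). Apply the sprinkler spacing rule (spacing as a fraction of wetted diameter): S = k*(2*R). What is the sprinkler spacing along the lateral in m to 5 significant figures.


S = 0.68073 * (2 * 9.1626) = 12.475 m
Therefore the sprinkler spacing along the lateral = 12.475 m.


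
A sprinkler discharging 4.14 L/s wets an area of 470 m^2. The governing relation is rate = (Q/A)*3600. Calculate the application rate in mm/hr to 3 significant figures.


rate = (4.14 / 470) * 3600 = 31.7 mm/hr
Therefore the application rate = 31.7 mm/hr.


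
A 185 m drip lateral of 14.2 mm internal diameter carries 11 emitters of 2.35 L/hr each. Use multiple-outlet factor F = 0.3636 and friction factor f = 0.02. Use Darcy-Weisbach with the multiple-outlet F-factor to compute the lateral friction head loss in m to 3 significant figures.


Approach: apply Darcy-Weisbach with the multiple-outlet F-factor, Q = n*q/(3600*1000) m^3/s; v = Q/A; hf = F*f*(L/D)*(v^2/(2g)).
Q = 11*2.35/(3600*1000) = 7.1806e-06 m^3/s
A = pi*(14.2e-3/2)^2 = 1.5837e-04 m^2, so v = Q/A = 0.045341 m/s
hf = 0.3636*0.02*(185/0.0142)*(0.045341^2/(2*9.81)) = 0.00993 m
Therefore the lateral friction head loss = 0.00993 m.


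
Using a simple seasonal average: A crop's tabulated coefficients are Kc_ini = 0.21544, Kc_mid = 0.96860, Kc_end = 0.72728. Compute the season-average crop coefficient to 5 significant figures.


Approach: apply a simple seasonal average, Kc_avg = (Kc_ini + Kc_mid + Kc_end)/3.
Kc_avg = (0.21544 + 0.96860 + 0.72728)/3 = 0.63711
Therefore the season-average crop coefficient = 0.63711.


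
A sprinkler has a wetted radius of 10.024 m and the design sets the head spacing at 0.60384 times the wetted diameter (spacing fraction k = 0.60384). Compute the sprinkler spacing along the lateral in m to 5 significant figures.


Approach: apply the sprinkler spacing rule (spacing as a fraction of wetted diameter), S = k*(2*R).
S = 0.60384 * (2 * 10.024) = 12.106 m
Therefore the sprinkler spacing along the lateral = 12.106 m.


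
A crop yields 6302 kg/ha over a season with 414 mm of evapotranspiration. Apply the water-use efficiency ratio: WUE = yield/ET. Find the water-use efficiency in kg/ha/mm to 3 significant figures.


WUE = 6302 / 414 = 15.2 kg/ha/mm
Therefore the water-use efficiency = 15.2 kg/ha/mm.


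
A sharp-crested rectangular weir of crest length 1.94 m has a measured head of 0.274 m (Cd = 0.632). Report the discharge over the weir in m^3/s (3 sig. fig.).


Approach: apply the rectangular weir equation, Q = (2/3)*Cd*L*sqrt(2g)*H^1.5.
Q = (2/3)*0.632*1.94*sqrt(2*9.81)*0.274^1.5 = 0.519 m^3/s
Therefore the discharge over the weir = 0.519 m^3/s.


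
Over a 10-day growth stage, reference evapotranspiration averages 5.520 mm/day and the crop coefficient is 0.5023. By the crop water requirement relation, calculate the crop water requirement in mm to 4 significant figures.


Approach: apply the crop water requirement relation, CWR = ET0 * Kc * days.
CWR = 5.520 * 0.5023 * 10 = 27.73 mm
Therefore the crop water requirement = 27.73 mm.


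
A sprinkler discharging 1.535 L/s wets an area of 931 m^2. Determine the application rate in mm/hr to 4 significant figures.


Approach: apply the application rate relation, rate = (Q/A)*3600.
rate = (1.535 / 931) * 3600 = 5.936 mm/hr
Therefore the application rate = 5.936 mm/hr.


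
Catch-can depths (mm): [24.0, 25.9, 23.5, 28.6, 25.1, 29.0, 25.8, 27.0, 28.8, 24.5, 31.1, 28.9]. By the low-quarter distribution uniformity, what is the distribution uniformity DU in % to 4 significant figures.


Approach: apply the low-quarter distribution uniformity, DU = (mean of lowest quarter of readings / overall mean)*100.
sorted lowest 3 of 12: [23.5, 24.0, 24.5] -> mean = 24.0000 mm
overall mean = 26.8500 mm
DU = (24.0000/26.8500)*100 = 89.39 %
Therefore the distribution uniformity DU = 89.39 %.


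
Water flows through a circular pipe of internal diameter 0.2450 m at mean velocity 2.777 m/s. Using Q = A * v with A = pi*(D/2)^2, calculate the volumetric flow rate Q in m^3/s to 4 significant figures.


A = pi*(0.2450/2)^2 = 0.0471435 m^2
Q = 0.0471435 * 2.777 = 0.1309 m^3/s
Therefore the volumetric flow rate Q = 0.1309 m^3/s.


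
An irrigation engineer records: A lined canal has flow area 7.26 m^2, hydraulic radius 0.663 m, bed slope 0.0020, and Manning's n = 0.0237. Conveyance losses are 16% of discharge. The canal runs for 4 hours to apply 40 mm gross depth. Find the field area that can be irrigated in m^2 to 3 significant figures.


Approach: apply Manning's equation with a conveyance and depth budget, Q = (1/n)*A*R^(2/3)*S^(1/2); Q_field = Q*(1-loss); Area = Q_field*t/(d/1000).
Step 1 — canal discharge (Manning's equation):
  Q = (1/0.0237) * 7.26 * 0.663^(2/3) * 0.0020^(1/2) = 10.416 m^3/s
Step 2 — delivered flow: Q_field = 10.416*(1 - 16/100) = 8.7497 m^3/s
Step 3 — volume delivered: V = 8.7497 * 4*3600 = 126000 m^3
Step 4 — area served: A = V / (depth/1000) = 126000 / 0.04 = 3150000 m^2
Therefore the field area that can be irrigated = 3150000 m^2.


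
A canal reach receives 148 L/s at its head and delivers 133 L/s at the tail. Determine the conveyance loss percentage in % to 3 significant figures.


Approach: apply the conveyance loss ratio, loss% = ((Q_head - Q_tail)/Q_head)*100.
loss = ((148 - 133)/148)*100 = 10.1 %
Therefore the conveyance loss percentage = 10.1 %.


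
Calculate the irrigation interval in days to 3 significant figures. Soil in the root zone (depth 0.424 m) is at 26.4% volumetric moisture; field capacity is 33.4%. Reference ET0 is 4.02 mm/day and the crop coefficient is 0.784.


Approach: apply soil-water budget scheduling, SMD = (FC-theta)/100*depth*1000; ETc = ET0*Kc; interval = SMD/ETc.
Step 1 — soil moisture deficit:
  SMD = (33.4 - 26.4)/100 * 0.424 * 1000 = 29.680 mm
Step 2 — daily crop ET (ETc = ET0*Kc):
  ETc = 4.02 * 0.784 = 3.1517 mm/day
Step 3 — irrigation interval (SMD/ETc):
  interval = 29.680 / 3.1517 = 9.42 days
Therefore the irrigation interval = 9.42 days.


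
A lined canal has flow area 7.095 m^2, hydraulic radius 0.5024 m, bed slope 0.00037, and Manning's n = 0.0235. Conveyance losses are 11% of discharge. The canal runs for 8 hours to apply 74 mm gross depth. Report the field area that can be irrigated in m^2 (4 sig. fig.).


Approach: apply Manning's equation with a conveyance and depth budget, Q = (1/n)*A*R^(2/3)*S^(1/2); Q_field = Q*(1-loss); Area = Q_field*t/(d/1000).
Step 1 — canal discharge (Manning's equation):
  Q = (1/0.0235) * 7.095 * 0.5024^(2/3) * 0.00037^(1/2) = 3.67016 m^3/s
Step 2 — delivered flow: Q_field = 3.67016*(1 - 11/100) = 3.26644 m^3/s
Step 3 — volume delivered: V = 3.26644 * 8*3600 = 94073.6 m^3
Step 4 — area served: A = V / (depth/1000) = 94073.6 / 0.074 = 1271000 m^2
Therefore the field area that can be irrigated = 1271000 m^2.


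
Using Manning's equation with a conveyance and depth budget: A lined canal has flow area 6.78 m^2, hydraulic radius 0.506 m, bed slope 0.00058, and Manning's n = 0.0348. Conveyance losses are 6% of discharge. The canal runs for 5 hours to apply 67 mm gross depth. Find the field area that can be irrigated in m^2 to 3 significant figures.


Approach: apply Manning's equation with a conveyance and depth budget, Q = (1/n)*A*R^(2/3)*S^(1/2); Q_field = Q*(1-loss); Area = Q_field*t/(d/1000).
Step 1 — canal discharge (Manning's equation):
  Q = (1/0.0348) * 6.78 * 0.506^(2/3) * 0.00058^(1/2) = 2.9794 m^3/s
Step 2 — delivered flow: Q_field = 2.9794*(1 - 6/100) = 2.8007 m^3/s
Step 3 — volume delivered: V = 2.8007 * 5*3600 = 50412 m^3
Step 4 — area served: A = V / (depth/1000) = 50412 / 0.067 = 752000 m^2
Therefore the field area that can be irrigated = 752000 m^2.
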